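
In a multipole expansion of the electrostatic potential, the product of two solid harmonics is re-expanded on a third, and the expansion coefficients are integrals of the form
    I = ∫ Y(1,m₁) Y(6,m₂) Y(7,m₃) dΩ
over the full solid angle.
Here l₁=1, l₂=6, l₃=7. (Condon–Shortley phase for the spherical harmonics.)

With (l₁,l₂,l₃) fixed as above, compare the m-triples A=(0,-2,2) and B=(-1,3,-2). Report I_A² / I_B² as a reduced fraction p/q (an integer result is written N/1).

9/2

l's match ⇒ only the (l;m) 3-j factors differ between A and B.
A: triangle coeff Δ(1,6,7) = 1/1365; Σ_t [0,0]: t=0:+1/967680 = 1/967680; (3j)²=3/91 [(1 6 7; 0 -2 2)], sign=-1
B: triangle coeff Δ(1,6,7) = 1/1365; Σ_t [0,0]: t=0:+1/4354560 = 1/4354560; (3j)²=2/273 [(1 6 7; -1 3 -2)], sign=-1
I_A²/I_B² = (3/91)/(2/273) = 9/2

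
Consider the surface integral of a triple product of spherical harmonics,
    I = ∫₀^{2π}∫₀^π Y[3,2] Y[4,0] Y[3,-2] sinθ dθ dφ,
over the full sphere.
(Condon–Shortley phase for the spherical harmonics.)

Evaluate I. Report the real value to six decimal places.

Checks pass: Σm=0; 10 even; l₃=3∈[1,7].
(2·3+1)(2·4+1)(2·3+1) = 441
Δ: 4! 2! 4! / 11! → 1/34650
sum: t=1:−1/72 t=2:+1/16 t=3:−1/72 = 5/144
3j²(3 4 3; 0 0 0) = Δ·Π!·Σ² = 2/77  (sign -1)
sum: t=0:+1/576 t=1:−1/72 = -7/576
3j²(3 4 3; 2 0 -2) = Δ·Π!·Σ² = 7/198  (sign +1)
combine: 4πI² = 441·2/77·7/198 = 49/121
take √, sign -1: I = -0.17951487

-0.179515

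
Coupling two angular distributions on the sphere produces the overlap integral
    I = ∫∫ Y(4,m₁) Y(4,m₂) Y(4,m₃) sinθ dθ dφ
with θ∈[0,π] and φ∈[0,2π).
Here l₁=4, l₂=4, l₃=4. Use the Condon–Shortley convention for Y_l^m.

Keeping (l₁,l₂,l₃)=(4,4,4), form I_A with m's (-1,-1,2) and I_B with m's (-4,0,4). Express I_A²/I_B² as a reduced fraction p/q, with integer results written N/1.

90/49

Same 4,4,4: normalisation and zero-m 3j drop out of the ratio.
A: Δ: 4! 4! 4! / 13! → 1/450450; sum: t=1:−1/576 t=2:+1/144 t=3:−1/576 = 1/288; 3j²(4 4 4; -1 -1 2) = Δ·Π!·Σ² = 20/1001  (sign +1)
B: Δ: 4! 4! 4! / 13! → 1/450450; sum: t=4:+1/13824 = 1/13824; 3j²(4 4 4; -4 0 4) = Δ·Π!·Σ² = 14/1287  (sign +1)
I_A²/I_B² = (20/1001)/(14/1287) = 90/49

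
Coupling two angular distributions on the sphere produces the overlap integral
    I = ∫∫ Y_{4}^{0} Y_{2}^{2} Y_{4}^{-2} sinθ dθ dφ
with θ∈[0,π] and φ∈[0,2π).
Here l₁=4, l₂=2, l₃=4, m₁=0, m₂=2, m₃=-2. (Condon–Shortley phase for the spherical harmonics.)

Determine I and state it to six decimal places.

-0.190365

Checks pass: Σm=0; 10 even; l₃=4∈[2,6].
(2·4+1)(2·2+1)(2·4+1) = 405
Δ: 2! 6! 2! / 11! → 1/13860
sum: t=0:+1/192 t=1:−1/36 t=2:+1/192 = -5/288
3j²(4 2 4; 0 0 0) = Δ·Π!·Σ² = 20/693  (sign -1)
sum: t=2:+1/192 = 1/192
3j²(4 2 4; 0 2 -2) = Δ·Π!·Σ² = 3/77  (sign +1)
combine: 4πI² = 405·20/693·3/77 = 2700/5929
take √, sign -1: I = -0.19036462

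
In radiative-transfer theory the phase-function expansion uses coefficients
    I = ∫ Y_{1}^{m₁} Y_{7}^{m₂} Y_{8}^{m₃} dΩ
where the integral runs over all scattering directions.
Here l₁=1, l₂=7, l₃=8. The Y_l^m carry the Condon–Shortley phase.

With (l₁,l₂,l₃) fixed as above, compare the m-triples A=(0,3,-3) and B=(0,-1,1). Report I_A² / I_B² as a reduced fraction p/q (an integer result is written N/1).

Shared (l₁,l₂,l₃)=(1,7,8): N and (l;000)² cancel in I_A²/I_B².
A: Δ = 0!·2!·14!/17! = 1/2040; Racah Σ t=0..0: t=0:+1/87091200 = 1/87091200; ⇒ 3j(1 7 8; 0 3 -3)² = 11/408, sgn -1
B: Δ = 0!·2!·14!/17! = 1/2040; Racah Σ t=0..0: t=0:+1/29030400 = 1/29030400; ⇒ 3j(1 7 8; 0 -1 1)² = 21/680, sgn -1
I_A²/I_B² = (11/408)/(21/680) = 55/63

55/63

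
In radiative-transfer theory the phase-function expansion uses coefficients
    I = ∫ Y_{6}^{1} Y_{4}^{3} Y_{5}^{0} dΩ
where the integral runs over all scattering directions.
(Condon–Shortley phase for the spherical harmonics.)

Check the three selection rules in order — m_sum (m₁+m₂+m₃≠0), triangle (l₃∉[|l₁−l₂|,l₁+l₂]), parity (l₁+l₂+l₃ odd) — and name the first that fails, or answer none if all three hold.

m_sum

m₁+m₂+m₃ = 1 + 3 + 0 = 4  ✗
triangle: |6−4|=2 ≤ l₃=5 ≤ 6+4=10
parity: l₁+l₂+l₃ = 15 is odd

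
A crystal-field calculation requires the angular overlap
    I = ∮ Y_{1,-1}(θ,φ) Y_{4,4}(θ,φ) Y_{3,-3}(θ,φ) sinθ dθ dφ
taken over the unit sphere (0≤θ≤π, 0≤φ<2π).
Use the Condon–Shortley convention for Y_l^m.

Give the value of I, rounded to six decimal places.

Rules hold: Σm=0, L=8 even, 3≤3≤5.
N = 3·9·7 = 189
Δ = 2!·0!·6!/9! = 1/252
Racah Σ t=1..1: t=1:−1/36 = -1/36
⇒ 3j(1 4 3; 0 0 0)² = 4/63, sgn +1
Racah Σ t=2..2: t=2:+1/1440 = 1/1440
⇒ 3j(1 4 3; -1 4 -3)² = 1/9, sgn +1
4πI² = N·(3j₀)²·(3jₘ)² = 4/3
I = +1·√(1.33333/4π) = 0.32573501

0.325735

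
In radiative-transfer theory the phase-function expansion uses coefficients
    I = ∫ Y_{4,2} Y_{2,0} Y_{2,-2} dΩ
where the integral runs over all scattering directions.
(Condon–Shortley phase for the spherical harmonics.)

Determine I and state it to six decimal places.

0.156078

m-sum 0 ✓  L=8 even ✓  2≤2≤6 ✓
Π(2lᵢ+1) = 9×5×5 = 225
triangle coeff Δ(4,2,2) = 1/630
Σ_t [2,2]: t=2:+1/16 = 1/16
(3j)²=2/35 [(4 2 2; 0 0 0)], sign=+1
Σ_t [2,2]: t=2:+1/96 = 1/96
(3j)²=1/42 [(4 2 2; 2 0 -2)], sign=+1
⇒ 4πI² = 15/49
I = (+1)√(15/49/(4π)) = 0.15607835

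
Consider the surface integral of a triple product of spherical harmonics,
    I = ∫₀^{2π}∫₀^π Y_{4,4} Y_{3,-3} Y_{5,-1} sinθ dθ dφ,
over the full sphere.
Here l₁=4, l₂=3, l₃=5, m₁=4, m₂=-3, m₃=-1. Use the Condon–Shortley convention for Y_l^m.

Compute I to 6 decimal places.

0.050679

Checks pass: Σm=0; 12 even; l₃=5∈[1,7].
(2·4+1)(2·3+1)(2·5+1) = 693
Δ: 2! 6! 4! / 13! → 1/180180
sum: t=0:+1/576 t=1:−1/144 t=2:+1/576 = -1/288
3j²(4 3 5; 0 0 0) = Δ·Π!·Σ² = 20/1001  (sign +1)
sum: t=0:+1/34560 = 1/34560
3j²(4 3 5; 4 -3 -1) = Δ·Π!·Σ² = 1/429  (sign +1)
combine: 4πI² = 693·20/1001·1/429 = 60/1859
take √, sign +1: I = 0.05067935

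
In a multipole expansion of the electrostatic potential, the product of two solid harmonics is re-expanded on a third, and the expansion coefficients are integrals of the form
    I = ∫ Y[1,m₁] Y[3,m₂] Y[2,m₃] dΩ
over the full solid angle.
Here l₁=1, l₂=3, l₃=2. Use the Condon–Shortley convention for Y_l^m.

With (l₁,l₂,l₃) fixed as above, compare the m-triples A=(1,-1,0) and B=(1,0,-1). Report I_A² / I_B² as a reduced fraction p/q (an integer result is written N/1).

Same 1,3,2: normalisation and zero-m 3j drop out of the ratio.
A: Δ: 2! 0! 4! / 7! → 1/105; sum: t=0:+1/8 = 1/8; 3j²(1 3 2; 1 -1 0) = Δ·Π!·Σ² = 2/35  (sign +1)
B: Δ: 2! 0! 4! / 7! → 1/105; sum: t=0:+1/12 = 1/12; 3j²(1 3 2; 1 0 -1) = Δ·Π!·Σ² = 1/35  (sign -1)
I_A²/I_B² = (2/35)/(1/35) = 2/1

2/1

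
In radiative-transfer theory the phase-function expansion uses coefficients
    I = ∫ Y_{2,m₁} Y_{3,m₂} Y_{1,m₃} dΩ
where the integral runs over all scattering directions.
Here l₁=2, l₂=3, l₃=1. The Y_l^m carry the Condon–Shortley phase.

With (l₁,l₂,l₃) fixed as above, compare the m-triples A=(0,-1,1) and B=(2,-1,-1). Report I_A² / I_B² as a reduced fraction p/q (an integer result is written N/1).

Shared (l₁,l₂,l₃)=(2,3,1): N and (l;000)² cancel in I_A²/I_B².
A: Δ = 4!·0!·2!/7! = 1/105; Racah Σ t=2..2: t=2:+1/8 = 1/8; ⇒ 3j(2 3 1; 0 -1 1)² = 2/35, sgn +1
B: Δ = 4!·0!·2!/7! = 1/105; Racah Σ t=0..0: t=0:+1/48 = 1/48; ⇒ 3j(2 3 1; 2 -1 -1)² = 1/105, sgn +1
I_A²/I_B² = (2/35)/(1/105) = 6/1

6/1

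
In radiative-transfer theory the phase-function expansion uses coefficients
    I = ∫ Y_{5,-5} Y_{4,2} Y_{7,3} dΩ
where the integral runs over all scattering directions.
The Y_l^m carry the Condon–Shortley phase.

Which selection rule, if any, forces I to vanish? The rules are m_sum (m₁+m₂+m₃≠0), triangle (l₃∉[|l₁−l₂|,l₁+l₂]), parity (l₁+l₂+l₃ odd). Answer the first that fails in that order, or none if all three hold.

none

azimuthal sum: -5 + 2 + 3 = 0  ✓
1 ≤ 7 ≤ 9 (triangle on l)  ✓
L = 5 + 4 + 7 = 16 (even)  ✓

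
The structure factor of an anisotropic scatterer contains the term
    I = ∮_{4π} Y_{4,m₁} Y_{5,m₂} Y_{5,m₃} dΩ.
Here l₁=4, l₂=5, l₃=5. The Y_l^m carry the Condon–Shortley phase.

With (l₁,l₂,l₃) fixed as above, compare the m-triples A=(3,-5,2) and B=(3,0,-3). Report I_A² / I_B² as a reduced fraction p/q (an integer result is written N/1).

Shared (l₁,l₂,l₃)=(4,5,5): N and (l;000)² cancel in I_A²/I_B².
A: Δ = 4!·4!·6!/15! = 1/3153150; Racah Σ t=0..0: t=0:+1/103680 = 1/103680; ⇒ 3j(4 5 5; 3 -5 2)² = 7/429, sgn -1
B: Δ = 4!·4!·6!/15! = 1/3153150; Racah Σ t=0..1: t=0:+1/17280 t=1:−1/6912 = -1/11520; ⇒ 3j(4 5 5; 3 0 -3)² = 2/143, sgn -1
I_A²/I_B² = (7/429)/(2/143) = 7/6

7/6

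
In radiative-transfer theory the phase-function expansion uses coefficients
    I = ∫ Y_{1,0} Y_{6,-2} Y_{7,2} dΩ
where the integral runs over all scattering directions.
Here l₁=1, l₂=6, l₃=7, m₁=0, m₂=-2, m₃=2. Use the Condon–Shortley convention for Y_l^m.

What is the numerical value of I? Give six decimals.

Rules hold: Σm=0, L=14 even, 5≤7≤7.
N = 3·13·15 = 585
Δ = 0!·2!·12!/15! = 1/1365
Racah Σ t=0..0: t=0:+1/518400 = 1/518400
⇒ 3j(1 6 7; 0 0 0)² = 7/195, sgn -1
Racah Σ t=0..0: t=0:+1/967680 = 1/967680
⇒ 3j(1 6 7; 0 -2 2)² = 3/91, sgn -1
4πI² = N·(3j₀)²·(3jₘ)² = 9/13
I = +1·√(0.692308/4π) = 0.23471705

0.234717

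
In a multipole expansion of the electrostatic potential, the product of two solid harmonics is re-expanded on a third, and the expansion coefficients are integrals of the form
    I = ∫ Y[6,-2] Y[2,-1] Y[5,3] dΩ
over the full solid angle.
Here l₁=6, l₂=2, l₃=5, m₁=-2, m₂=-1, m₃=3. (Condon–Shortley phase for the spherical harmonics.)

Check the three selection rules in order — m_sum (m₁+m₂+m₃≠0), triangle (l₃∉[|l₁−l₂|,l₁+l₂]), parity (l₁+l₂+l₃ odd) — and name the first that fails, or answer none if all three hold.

azimuthal sum: -2 − 1 + 3 = 0  ✓
4 ≤ 5 ≤ 8 (triangle on l)  ✓
L = 6 + 2 + 5 = 13 (odd)  ✗

parity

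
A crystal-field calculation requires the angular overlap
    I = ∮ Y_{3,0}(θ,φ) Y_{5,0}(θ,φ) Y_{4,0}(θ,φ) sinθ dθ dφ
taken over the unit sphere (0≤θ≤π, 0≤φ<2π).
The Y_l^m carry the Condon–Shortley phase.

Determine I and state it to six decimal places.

0.148374

Rules hold: Σm=0, L=12 even, 2≤4≤8.
N = 7·11·9 = 693
Δ = 4!·2!·6!/13! = 1/180180
Racah Σ t=1..3: t=1:−1/576 t=2:+1/144 t=3:−1/576 = 1/288
⇒ 3j(3 5 4; 0 0 0)² = 20/1001, sgn +1
(m-triple is (0,0,0) — same symbol as above.)
4πI² = N·(3j₀)²·(3jₘ)² = 3600/13013
I = +1·√(0.276646/4π) = 0.14837393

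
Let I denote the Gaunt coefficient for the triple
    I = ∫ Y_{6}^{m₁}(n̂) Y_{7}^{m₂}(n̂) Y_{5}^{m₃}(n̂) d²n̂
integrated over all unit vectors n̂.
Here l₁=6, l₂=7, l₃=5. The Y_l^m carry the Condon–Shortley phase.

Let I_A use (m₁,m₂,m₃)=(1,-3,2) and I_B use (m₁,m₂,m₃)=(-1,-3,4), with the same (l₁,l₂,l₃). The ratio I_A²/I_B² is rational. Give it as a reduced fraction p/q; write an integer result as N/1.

Same 6,7,5: normalisation and zero-m 3j drop out of the ratio.
A: Δ: 8! 4! 6! / 19! → 1/174594420; sum: t=1:−1/4354560 t=2:+1/414720 t=3:−1/345600 t=4:+1/2488320 = -1/3225600; 3j²(6 7 5; 1 -3 2) = Δ·Π!·Σ² = 81/92378  (sign +1)
B: Δ: 8! 4! 6! / 19! → 1/174594420; sum: t=3:−1/2073600 t=4:+1/2488320 = -1/12441600; 3j²(6 7 5; -1 -3 4) = Δ·Π!·Σ² = 98/138567  (sign +1)
I_A²/I_B² = (81/92378)/(98/138567) = 243/196

243/196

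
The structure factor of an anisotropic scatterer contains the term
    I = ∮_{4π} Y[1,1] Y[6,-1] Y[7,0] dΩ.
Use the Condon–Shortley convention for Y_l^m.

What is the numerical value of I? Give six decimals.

0.160342

Checks pass: Σm=0; 14 even; l₃=7∈[5,7].
(2·1+1)(2·6+1)(2·7+1) = 585
Δ: 0! 2! 12! / 15! → 1/1365
sum: t=0:+1/518400 = 1/518400
3j²(1 6 7; 0 0 0) = Δ·Π!·Σ² = 7/195  (sign -1)
sum: t=0:+1/1209600 = 1/1209600
3j²(1 6 7; 1 -1 0) = Δ·Π!·Σ² = 1/65  (sign -1)
combine: 4πI² = 585·7/195·1/65 = 21/65
take √, sign +1: I = 0.16034227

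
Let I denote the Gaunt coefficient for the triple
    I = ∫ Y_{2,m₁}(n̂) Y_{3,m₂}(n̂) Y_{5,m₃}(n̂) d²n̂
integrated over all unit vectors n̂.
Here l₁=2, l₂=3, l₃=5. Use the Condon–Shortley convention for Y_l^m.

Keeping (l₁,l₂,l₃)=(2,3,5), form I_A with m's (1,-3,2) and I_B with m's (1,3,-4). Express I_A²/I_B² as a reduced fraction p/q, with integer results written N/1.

1/12

Shared (l₁,l₂,l₃)=(2,3,5): N and (l;000)² cancel in I_A²/I_B².
A: Δ = 0!·4!·6!/11! = 1/2310; Racah Σ t=0..0: t=0:+1/4320 = 1/4320; ⇒ 3j(2 3 5; 1 -3 2)² = 1/330, sgn -1
B: Δ = 0!·4!·6!/11! = 1/2310; Racah Σ t=0..0: t=0:+1/4320 = 1/4320; ⇒ 3j(2 3 5; 1 3 -4)² = 2/55, sgn -1
I_A²/I_B² = (1/330)/(2/55) = 1/12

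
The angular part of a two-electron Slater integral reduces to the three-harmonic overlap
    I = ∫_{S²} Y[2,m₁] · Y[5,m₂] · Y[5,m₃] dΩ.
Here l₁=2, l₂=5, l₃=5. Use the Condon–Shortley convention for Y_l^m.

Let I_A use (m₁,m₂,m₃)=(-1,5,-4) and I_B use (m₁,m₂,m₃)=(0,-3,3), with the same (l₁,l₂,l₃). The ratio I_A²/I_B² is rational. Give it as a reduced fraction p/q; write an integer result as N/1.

135/1

Same 2,5,5: normalisation and zero-m 3j drop out of the ratio.
A: Δ: 2! 2! 8! / 13! → 1/38610; sum: t=2:+1/80640 = 1/80640; 3j²(2 5 5; -1 5 -4) = Δ·Π!·Σ² = 9/286  (sign -1)
B: Δ: 2! 2! 8! / 13! → 1/38610; sum: t=0:+1/5760 t=1:−1/5040 t=2:+1/161280 = -1/53760; 3j²(2 5 5; 0 -3 3) = Δ·Π!·Σ² = 1/4290  (sign -1)
I_A²/I_B² = (9/286)/(1/4290) = 135/1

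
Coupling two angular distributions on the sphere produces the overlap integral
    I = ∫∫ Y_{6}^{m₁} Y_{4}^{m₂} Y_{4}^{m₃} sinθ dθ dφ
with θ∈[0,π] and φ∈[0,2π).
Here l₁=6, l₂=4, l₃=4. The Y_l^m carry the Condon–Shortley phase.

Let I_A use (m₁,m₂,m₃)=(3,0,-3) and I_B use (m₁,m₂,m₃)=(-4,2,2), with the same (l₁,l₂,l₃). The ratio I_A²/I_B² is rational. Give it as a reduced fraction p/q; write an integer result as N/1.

25/42

Shared (l₁,l₂,l₃)=(6,4,4): N and (l;000)² cancel in I_A²/I_B².
A: Δ = 6!·6!·2!/15! = 1/1261260; Racah Σ t=2..3: t=2:+1/11520 t=3:−1/25920 = 1/20736; ⇒ 3j(6 4 4; 3 0 -3)² = 5/429, sgn -1
B: Δ = 6!·6!·2!/15! = 1/1261260; Racah Σ t=4..6: t=4:+1/69120 t=5:−1/14400 t=6:+1/69120 = -7/172800; ⇒ 3j(6 4 4; -4 2 2)² = 14/715, sgn -1
I_A²/I_B² = (5/429)/(14/715) = 25/42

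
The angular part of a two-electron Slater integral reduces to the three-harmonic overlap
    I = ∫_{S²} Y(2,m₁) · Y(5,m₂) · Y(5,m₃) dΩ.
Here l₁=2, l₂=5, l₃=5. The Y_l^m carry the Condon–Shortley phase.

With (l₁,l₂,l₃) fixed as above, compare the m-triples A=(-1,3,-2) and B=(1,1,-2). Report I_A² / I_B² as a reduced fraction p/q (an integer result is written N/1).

Shared (l₁,l₂,l₃)=(2,5,5): N and (l;000)² cancel in I_A²/I_B².
A: Δ = 2!·2!·8!/13! = 1/38610; Racah Σ t=1..2: t=1:−1/10080 t=2:+1/2880 = 1/4032; ⇒ 3j(2 5 5; -1 3 -2)² = 10/429, sgn -1
B: Δ = 2!·2!·8!/13! = 1/38610; Racah Σ t=0..1: t=0:+1/2880 t=1:−1/1440 = -1/2880; ⇒ 3j(2 5 5; 1 1 -2)² = 7/715, sgn +1
I_A²/I_B² = (10/429)/(7/715) = 50/21

50/21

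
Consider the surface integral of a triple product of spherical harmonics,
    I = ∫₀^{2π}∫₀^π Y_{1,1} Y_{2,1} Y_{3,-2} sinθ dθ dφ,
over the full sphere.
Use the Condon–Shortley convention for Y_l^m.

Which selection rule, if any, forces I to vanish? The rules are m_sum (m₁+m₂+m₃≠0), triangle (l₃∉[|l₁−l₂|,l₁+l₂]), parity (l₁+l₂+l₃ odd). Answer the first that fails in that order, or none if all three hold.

azimuthal sum: 1 + 1 − 2 = 0  ✓
1 ≤ 3 ≤ 3 (triangle on l)  ✓
L = 1 + 2 + 3 = 6 (even)  ✓

none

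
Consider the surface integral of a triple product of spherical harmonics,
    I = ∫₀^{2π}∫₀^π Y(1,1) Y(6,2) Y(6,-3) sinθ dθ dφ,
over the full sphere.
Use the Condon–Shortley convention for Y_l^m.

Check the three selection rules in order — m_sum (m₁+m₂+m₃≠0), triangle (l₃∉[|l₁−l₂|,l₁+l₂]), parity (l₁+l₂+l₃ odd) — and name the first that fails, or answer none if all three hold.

m₁+m₂+m₃ = 1 + 2 − 3 = 0  ✓
triangle: |1−6|=5 ≤ l₃=6 ≤ 1+6=7  ✓
parity: l₁+l₂+l₃ = 13 is odd  ✗

parity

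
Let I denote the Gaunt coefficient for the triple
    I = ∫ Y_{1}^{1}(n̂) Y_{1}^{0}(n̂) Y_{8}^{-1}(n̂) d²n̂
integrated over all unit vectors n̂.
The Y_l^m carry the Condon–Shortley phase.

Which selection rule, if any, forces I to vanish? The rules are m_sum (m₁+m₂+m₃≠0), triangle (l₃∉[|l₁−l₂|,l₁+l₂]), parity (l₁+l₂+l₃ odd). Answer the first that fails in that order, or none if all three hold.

Σmᵢ = 0  ✓
l₃∈[|l₁−l₂|,l₁+l₂]=[0,2], have l₃=8  ✗
Σlᵢ = 10 ⇒ even

triangle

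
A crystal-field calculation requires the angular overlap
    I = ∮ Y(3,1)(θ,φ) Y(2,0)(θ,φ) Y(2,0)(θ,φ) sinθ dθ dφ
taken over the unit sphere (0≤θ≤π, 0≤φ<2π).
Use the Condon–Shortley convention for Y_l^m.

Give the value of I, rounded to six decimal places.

0.000000

1 + 0 + 0 = 1 ≠ 0: azimuthal integral kills it; I = 0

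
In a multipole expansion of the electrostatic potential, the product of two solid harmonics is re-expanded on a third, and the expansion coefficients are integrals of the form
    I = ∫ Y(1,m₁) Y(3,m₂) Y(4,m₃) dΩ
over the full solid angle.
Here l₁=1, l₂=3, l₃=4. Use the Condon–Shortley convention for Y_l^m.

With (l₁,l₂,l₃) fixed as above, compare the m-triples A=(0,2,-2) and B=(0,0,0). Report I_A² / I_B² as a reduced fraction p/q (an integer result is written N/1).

3/4

Shared (l₁,l₂,l₃)=(1,3,4): N and (l;000)² cancel in I_A²/I_B².
A: Δ = 0!·2!·6!/9! = 1/252; Racah Σ t=0..0: t=0:+1/120 = 1/120; ⇒ 3j(1 3 4; 0 2 -2)² = 1/21, sgn +1
B: Δ = 0!·2!·6!/9! = 1/252; Racah Σ t=0..0: t=0:+1/36 = 1/36; ⇒ 3j(1 3 4; 0 0 0)² = 4/63, sgn +1
I_A²/I_B² = (1/21)/(4/63) = 3/4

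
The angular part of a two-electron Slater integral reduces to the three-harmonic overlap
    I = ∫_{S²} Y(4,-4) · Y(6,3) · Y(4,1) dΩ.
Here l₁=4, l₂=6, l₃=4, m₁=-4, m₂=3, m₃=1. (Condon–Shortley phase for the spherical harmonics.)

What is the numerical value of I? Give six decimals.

Rules hold: Σm=0, L=14 even, 2≤4≤10.
N = 9·13·9 = 1053
Δ = 6!·2!·6!/15! = 1/1261260
Racah Σ t=2..4: t=2:+1/4608 t=3:−1/1296 t=4:+1/4608 = -7/20736
⇒ 3j(4 6 4; 0 0 0)² = 20/1287, sgn -1
Racah Σ t=6..6: t=6:+1/51840 = 1/51840
⇒ 3j(4 6 4; -4 3 1)² = 8/429, sgn -1
4πI² = N·(3j₀)²·(3jₘ)² = 480/1573
I = +1·√(0.305149/4π) = 0.15583009

0.155830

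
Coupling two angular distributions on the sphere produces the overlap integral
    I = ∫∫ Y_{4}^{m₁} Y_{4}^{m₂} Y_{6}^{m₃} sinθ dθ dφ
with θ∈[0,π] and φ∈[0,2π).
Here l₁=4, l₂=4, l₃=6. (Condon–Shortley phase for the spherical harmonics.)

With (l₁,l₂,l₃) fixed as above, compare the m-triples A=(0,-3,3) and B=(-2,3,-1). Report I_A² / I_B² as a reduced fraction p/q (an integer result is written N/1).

100/169

l's match ⇒ only the (l;m) 3-j factors differ between A and B.
A: triangle coeff Δ(4,4,6) = 1/1261260; Σ_t [0,1]: t=0:+1/11520 t=1:−1/25920 = 1/20736; (3j)²=5/429 [(4 4 6; 0 -3 3)], sign=-1
B: triangle coeff Δ(4,4,6) = 1/1261260; Σ_t [1,2]: t=1:−1/86400 t=2:+1/11520 = 13/172800; (3j)²=13/660 [(4 4 6; -2 3 -1)], sign=-1
I_A²/I_B² = (5/429)/(13/660) = 100/169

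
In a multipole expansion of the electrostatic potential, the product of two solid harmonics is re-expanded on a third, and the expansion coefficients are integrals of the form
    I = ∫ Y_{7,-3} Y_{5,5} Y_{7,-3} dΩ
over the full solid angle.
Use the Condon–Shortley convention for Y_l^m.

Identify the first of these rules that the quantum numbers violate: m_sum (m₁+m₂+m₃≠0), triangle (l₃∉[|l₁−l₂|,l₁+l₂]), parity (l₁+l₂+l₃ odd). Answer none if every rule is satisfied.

m_sum

m₁+m₂+m₃ = -3 + 5 − 3 = -1  ✗
triangle: |7−5|=2 ≤ l₃=7 ≤ 7+5=12
parity: l₁+l₂+l₃ = 19 is odd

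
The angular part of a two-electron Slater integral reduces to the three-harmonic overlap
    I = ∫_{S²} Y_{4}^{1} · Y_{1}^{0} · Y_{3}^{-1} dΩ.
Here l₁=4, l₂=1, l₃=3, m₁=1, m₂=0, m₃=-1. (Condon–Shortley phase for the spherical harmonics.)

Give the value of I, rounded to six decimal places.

-0.238414

m-sum 0 ✓  L=8 even ✓  3≤3≤5 ✓
Π(2lᵢ+1) = 9×3×7 = 189
triangle coeff Δ(4,1,3) = 1/252
Σ_t [1,1]: t=1:−1/36 = -1/36
(3j)²=4/63 [(4 1 3; 0 0 0)], sign=+1
Σ_t [1,1]: t=1:−1/48 = -1/48
(3j)²=5/84 [(4 1 3; 1 0 -1)], sign=-1
⇒ 4πI² = 5/7
I = (-1)√(5/7/(4π)) = -0.23841361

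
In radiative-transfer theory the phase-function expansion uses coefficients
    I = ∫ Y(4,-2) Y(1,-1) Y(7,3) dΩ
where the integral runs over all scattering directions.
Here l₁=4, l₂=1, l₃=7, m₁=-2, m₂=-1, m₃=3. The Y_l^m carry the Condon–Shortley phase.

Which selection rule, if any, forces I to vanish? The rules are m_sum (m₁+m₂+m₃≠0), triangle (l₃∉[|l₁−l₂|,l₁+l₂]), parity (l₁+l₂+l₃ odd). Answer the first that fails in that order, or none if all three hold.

triangle

m₁+m₂+m₃ = -2 − 1 + 3 = 0  ✓
triangle: |4−1|=3 ≤ l₃=7 ≤ 4+1=5  ✗
parity: l₁+l₂+l₃ = 12 is even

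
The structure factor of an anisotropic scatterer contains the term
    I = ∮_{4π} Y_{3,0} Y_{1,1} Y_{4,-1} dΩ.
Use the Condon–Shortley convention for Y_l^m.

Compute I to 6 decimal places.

Checks pass: Σm=0; 8 even; l₃=4∈[2,4].
(2·3+1)(2·1+1)(2·4+1) = 189
Δ: 0! 6! 2! / 9! → 1/252
sum: t=0:+1/36 = 1/36
3j²(3 1 4; 0 0 0) = Δ·Π!·Σ² = 4/63  (sign +1)
sum: t=0:+1/72 = 1/72
3j²(3 1 4; 0 1 -1) = Δ·Π!·Σ² = 5/126  (sign -1)
combine: 4πI² = 189·4/63·5/126 = 10/21
take √, sign -1: I = -0.19466390

-0.194664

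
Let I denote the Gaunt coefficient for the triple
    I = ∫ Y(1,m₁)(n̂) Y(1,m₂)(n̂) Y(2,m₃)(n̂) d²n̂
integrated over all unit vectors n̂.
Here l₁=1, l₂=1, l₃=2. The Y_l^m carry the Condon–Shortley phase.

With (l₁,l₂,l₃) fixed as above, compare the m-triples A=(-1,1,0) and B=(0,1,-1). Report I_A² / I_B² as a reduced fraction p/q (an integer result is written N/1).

1/3

Shared (l₁,l₂,l₃)=(1,1,2): N and (l;000)² cancel in I_A²/I_B².
A: Δ = 0!·2!·2!/5! = 1/30; Racah Σ t=0..0: t=0:+1/4 = 1/4; ⇒ 3j(1 1 2; -1 1 0)² = 1/30, sgn +1
B: Δ = 0!·2!·2!/5! = 1/30; Racah Σ t=0..0: t=0:+1/2 = 1/2; ⇒ 3j(1 1 2; 0 1 -1)² = 1/10, sgn -1
I_A²/I_B² = (1/30)/(1/10) = 1/3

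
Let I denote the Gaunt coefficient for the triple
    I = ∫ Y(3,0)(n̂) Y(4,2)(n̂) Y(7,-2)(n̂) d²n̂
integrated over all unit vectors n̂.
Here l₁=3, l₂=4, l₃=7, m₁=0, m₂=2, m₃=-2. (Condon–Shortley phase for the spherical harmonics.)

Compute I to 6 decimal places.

m-sum 0 ✓  L=14 even ✓  1≤7≤7 ✓
Π(2lᵢ+1) = 7×9×15 = 945
triangle coeff Δ(3,4,7) = 1/45045
Σ_t [0,0]: t=0:+1/20736 = 1/20736
(3j)²=35/1287 [(3 4 7; 0 0 0)], sign=-1
Σ_t [0,0]: t=0:+1/51840 = 1/51840
(3j)²=8/429 [(3 4 7; 0 2 -2)], sign=-1
⇒ 4πI² = 9800/20449
I = (+1)√(9800/20449/(4π)) = 0.19528643

0.195286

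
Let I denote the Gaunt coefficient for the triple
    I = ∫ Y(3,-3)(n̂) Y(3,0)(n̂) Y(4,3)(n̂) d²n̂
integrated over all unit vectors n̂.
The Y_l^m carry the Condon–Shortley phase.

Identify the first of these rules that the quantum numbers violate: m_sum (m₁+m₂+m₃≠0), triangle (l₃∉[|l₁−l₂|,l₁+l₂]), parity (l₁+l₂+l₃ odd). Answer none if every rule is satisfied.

m₁+m₂+m₃ = -3 + 0 + 3 = 0  ✓
triangle: |3−3|=0 ≤ l₃=4 ≤ 3+3=6  ✓
parity: l₁+l₂+l₃ = 10 is even  ✓

none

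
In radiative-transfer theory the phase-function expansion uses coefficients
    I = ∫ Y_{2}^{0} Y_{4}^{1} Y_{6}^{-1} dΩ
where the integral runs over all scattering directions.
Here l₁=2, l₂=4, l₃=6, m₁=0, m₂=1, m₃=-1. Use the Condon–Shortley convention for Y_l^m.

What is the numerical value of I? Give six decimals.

Checks pass: Σm=0; 12 even; l₃=6∈[2,6].
(2·2+1)(2·4+1)(2·6+1) = 585
Δ: 0! 4! 8! / 13! → 1/6435
sum: t=0:+1/2304 = 1/2304
3j²(2 4 6; 0 0 0) = Δ·Π!·Σ² = 5/143  (sign +1)
sum: t=0:+1/2880 = 1/2880
3j²(2 4 6; 0 1 -1) = Δ·Π!·Σ² = 14/429  (sign -1)
combine: 4πI² = 585·5/143·14/429 = 1050/1573
take √, sign -1: I = -0.23047581

-0.230476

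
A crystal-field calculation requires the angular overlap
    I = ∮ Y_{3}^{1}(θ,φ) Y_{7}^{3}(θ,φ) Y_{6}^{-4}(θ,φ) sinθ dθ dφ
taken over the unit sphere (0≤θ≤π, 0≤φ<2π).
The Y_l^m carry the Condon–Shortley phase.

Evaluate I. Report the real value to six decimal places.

Checks pass: Σm=0; 16 even; l₃=6∈[4,10].
(2·3+1)(2·7+1)(2·6+1) = 1365
Δ: 4! 2! 10! / 17! → 1/2042040
sum: t=1:−1/207360 t=2:+1/57600 t=3:−1/207360 = 1/129600
3j²(3 7 6; 0 0 0) = Δ·Π!·Σ² = 168/12155  (sign +1)
sum: t=0:+1/174182400 t=1:−1/2177280 t=2:+1/645120 = 191/174182400
3j²(3 7 6; 1 3 -4) = Δ·Π!·Σ² = 36481/2042040  (sign +1)
combine: 4πI² = 1365·168/12155·36481/2042040 = 766101/2272985
take √, sign +1: I = 0.16377205

0.163772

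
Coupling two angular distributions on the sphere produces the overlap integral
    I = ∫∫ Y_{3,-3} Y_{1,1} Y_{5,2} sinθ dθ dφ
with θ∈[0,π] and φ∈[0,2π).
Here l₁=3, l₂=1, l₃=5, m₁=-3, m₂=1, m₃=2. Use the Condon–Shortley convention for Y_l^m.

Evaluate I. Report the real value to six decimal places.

0.000000

l₃=5 ∉ [2,4] — triangle fails ⇒ I = 0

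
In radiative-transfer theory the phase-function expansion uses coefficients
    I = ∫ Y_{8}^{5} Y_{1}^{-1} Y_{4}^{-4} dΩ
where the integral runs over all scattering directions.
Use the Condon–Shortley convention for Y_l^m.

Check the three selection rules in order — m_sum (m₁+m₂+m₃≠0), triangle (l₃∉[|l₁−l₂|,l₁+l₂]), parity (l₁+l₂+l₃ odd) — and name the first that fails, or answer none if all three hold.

triangle

Σmᵢ = 0  ✓
l₃∈[|l₁−l₂|,l₁+l₂]=[7,9], have l₃=4  ✗
Σlᵢ = 13 ⇒ odd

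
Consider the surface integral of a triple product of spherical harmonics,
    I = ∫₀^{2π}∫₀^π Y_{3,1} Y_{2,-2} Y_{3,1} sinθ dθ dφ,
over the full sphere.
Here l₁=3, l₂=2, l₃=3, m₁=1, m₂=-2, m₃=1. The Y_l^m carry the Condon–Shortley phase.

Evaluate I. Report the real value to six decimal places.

m-sum 0 ✓  L=8 even ✓  1≤3≤5 ✓
Π(2lᵢ+1) = 7×5×7 = 245
triangle coeff Δ(3,2,3) = 1/3780
Σ_t [0,2]: t=0:+1/24 t=1:−1/4 t=2:+1/24 = -1/6
(3j)²=4/105 [(3 2 3; 0 0 0)], sign=+1
Σ_t [0,0]: t=0:+1/16 = 1/16
(3j)²=2/35 [(3 2 3; 1 -2 1)], sign=+1
⇒ 4πI² = 8/15
I = (+1)√(8/15/(4π)) = 0.20601291

0.206013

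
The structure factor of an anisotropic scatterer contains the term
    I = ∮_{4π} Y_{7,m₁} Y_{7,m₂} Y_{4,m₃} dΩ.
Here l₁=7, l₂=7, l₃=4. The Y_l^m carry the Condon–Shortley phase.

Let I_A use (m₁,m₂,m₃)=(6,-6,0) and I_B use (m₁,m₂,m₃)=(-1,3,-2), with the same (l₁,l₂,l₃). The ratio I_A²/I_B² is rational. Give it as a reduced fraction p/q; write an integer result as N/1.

363/250

Shared (l₁,l₂,l₃)=(7,7,4): N and (l;000)² cancel in I_A²/I_B².
A: Δ = 10!·4!·4!/19! = 1/58198140; Racah Σ t=0..1: t=0:+1/130636800 t=1:−1/209018880 = 1/348364800; ⇒ 3j(7 7 4; 6 -6 0)² = 143/45220, sgn +1
B: Δ = 10!·4!·4!/19! = 1/58198140; Racah Σ t=6..8: t=6:+1/1658880 t=7:−1/1088640 t=8:+1/7741440 = -13/69672960; ⇒ 3j(7 7 4; -1 3 -2)² = 325/149226, sgn -1
I_A²/I_B² = (143/45220)/(325/149226) = 363/250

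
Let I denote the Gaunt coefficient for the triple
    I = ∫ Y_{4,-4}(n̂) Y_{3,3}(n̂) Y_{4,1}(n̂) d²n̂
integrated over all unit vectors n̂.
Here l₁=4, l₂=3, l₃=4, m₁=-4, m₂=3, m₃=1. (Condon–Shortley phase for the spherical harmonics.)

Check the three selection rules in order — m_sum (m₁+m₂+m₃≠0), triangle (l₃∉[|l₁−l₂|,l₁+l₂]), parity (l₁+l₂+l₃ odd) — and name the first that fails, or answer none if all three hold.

Σmᵢ = 0  ✓
l₃∈[|l₁−l₂|,l₁+l₂]=[1,7], have l₃=4  ✓
Σlᵢ = 11 ⇒ odd  ✗

parity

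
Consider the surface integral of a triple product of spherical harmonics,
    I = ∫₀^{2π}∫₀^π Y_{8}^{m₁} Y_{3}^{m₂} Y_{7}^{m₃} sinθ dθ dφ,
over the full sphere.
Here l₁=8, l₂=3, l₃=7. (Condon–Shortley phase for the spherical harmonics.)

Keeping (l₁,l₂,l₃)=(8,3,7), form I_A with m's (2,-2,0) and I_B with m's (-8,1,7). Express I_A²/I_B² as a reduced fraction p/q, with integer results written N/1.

375/2366

Shared (l₁,l₂,l₃)=(8,3,7): N and (l;000)² cancel in I_A²/I_B².
A: Δ = 4!·12!·2!/19! = 1/5290740; Racah Σ t=0..1: t=0:+1/12441600 t=1:−1/7257600 = -1/17418240; ⇒ 3j(8 3 7; 2 -2 0)² = 125/25194, sgn +1
B: Δ = 4!·12!·2!/19! = 1/5290740; Racah Σ t=4..4: t=4:+1/22992076800 = 1/22992076800; ⇒ 3j(8 3 7; -8 1 7)² = 91/2907, sgn +1
I_A²/I_B² = (125/25194)/(91/2907) = 375/2366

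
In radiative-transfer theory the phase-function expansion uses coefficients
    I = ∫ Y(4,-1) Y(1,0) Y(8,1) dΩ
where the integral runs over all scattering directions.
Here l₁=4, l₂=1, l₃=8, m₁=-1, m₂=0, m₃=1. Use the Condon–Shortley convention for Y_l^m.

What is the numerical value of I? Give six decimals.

0.000000

|4−1|≤8≤4+1 violated ⇒ I = 0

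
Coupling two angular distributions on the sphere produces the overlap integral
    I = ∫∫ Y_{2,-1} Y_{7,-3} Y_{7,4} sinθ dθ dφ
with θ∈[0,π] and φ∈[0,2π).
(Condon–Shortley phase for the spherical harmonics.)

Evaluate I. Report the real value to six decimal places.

0.162315

Checks pass: Σm=0; 16 even; l₃=7∈[5,9].
(2·2+1)(2·7+1)(2·7+1) = 1125
Δ: 2! 2! 12! / 17! → 1/185640
sum: t=0:+1/2419200 t=1:−1/518400 t=2:+1/2419200 = -1/907200
3j²(2 7 7; 0 0 0) = Δ·Π!·Σ² = 56/3315  (sign +1)
sum: t=1:−1/4354560 t=2:+1/14515200 = -1/6220800
3j²(2 7 7; -1 -3 4) = Δ·Π!·Σ² = 77/4420  (sign +1)
combine: 4πI² = 1125·56/3315·77/4420 = 16170/48841
take √, sign +1: I = 0.16231468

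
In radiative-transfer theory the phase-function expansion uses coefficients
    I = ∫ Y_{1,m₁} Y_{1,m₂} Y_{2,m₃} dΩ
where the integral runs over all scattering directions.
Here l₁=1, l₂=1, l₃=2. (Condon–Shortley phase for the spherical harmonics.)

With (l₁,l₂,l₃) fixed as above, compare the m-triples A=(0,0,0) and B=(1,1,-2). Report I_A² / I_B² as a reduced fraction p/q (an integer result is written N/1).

2/3

Shared (l₁,l₂,l₃)=(1,1,2): N and (l;000)² cancel in I_A²/I_B².
A: Δ = 0!·2!·2!/5! = 1/30; Racah Σ t=0..0: t=0:+1/1 = 1/1; ⇒ 3j(1 1 2; 0 0 0)² = 2/15, sgn +1
B: Δ = 0!·2!·2!/5! = 1/30; Racah Σ t=0..0: t=0:+1/4 = 1/4; ⇒ 3j(1 1 2; 1 1 -2)² = 1/5, sgn +1
I_A²/I_B² = (2/15)/(1/5) = 2/3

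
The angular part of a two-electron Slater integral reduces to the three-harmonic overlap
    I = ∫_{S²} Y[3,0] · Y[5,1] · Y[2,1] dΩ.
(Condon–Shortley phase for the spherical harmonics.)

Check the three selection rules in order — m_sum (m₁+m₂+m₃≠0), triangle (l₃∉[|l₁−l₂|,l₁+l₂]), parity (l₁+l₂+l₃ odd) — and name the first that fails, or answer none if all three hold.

m₁+m₂+m₃ = 0 + 1 + 1 = 2  ✗
triangle: |3−5|=2 ≤ l₃=2 ≤ 3+5=8
parity: l₁+l₂+l₃ = 10 is even

m_sum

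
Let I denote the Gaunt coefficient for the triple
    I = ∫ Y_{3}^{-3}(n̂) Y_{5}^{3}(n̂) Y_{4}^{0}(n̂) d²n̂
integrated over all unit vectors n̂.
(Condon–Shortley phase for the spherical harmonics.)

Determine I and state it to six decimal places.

0.196280

m-sum 0 ✓  L=12 even ✓  2≤4≤8 ✓
Π(2lᵢ+1) = 7×11×9 = 693
triangle coeff Δ(3,5,4) = 1/180180
Σ_t [1,3]: t=1:−1/576 t=2:+1/144 t=3:−1/576 = 1/288
(3j)²=20/1001 [(3 5 4; 0 0 0)], sign=+1
Σ_t [4,4]: t=4:+1/2304 = 1/2304
(3j)²=5/143 [(3 5 4; -3 3 0)], sign=+1
⇒ 4πI² = 900/1859
I = (+1)√(900/1859/(4π)) = 0.19628026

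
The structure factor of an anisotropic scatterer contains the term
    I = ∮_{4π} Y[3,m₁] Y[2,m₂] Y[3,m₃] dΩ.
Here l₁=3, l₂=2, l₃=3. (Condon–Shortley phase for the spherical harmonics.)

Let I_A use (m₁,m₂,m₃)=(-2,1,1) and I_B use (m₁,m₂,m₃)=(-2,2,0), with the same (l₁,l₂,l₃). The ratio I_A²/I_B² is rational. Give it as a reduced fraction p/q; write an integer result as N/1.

3/4

Same 3,2,3: normalisation and zero-m 3j drop out of the ratio.
A: Δ: 2! 4! 2! / 9! → 1/3780; sum: t=1:−1/48 t=2:+1/12 = 1/16; 3j²(3 2 3; -2 1 1) = Δ·Π!·Σ² = 1/28  (sign +1)
B: Δ: 2! 4! 2! / 9! → 1/3780; sum: t=2:+1/24 = 1/24; 3j²(3 2 3; -2 2 0) = Δ·Π!·Σ² = 1/21  (sign -1)
I_A²/I_B² = (1/28)/(1/21) = 3/4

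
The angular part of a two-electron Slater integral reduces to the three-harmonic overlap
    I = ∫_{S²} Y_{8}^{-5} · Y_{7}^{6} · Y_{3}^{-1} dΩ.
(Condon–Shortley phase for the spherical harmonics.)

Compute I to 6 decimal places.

m-sum 0 ✓  L=18 even ✓  1≤3≤15 ✓
Π(2lᵢ+1) = 17×15×7 = 1785
triangle coeff Δ(8,7,3) = 1/5290740
Σ_t [5,7]: t=5:−1/7257600 t=6:+1/2073600 t=7:−1/7257600 = 1/4838400
(3j)²=252/20995 [(8 7 3; 0 0 0)], sign=-1
Σ_t [11,12]: t=11:−1/319334400 t=12:+1/2874009600 = -1/359251200
(3j)²=1664/101745 [(8 7 3; -5 6 -1)], sign=-1
⇒ 4πI² = 10752/30685
I = (+1)√(10752/30685/(4π)) = 0.16698468

0.166985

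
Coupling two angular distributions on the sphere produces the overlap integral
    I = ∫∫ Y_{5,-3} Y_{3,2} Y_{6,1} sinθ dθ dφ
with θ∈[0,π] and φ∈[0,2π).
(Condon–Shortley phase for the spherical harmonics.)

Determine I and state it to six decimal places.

Rules hold: Σm=0, L=14 even, 2≤6≤8.
N = 11·7·13 = 1001
Δ = 2!·8!·4!/15! = 1/675675
Racah Σ t=0..2: t=0:+1/8640 t=1:−1/2304 t=2:+1/8640 = -7/34560
⇒ 3j(5 3 6; 0 0 0)² = 7/429, sgn -1
Racah Σ t=1..2: t=1:−1/120960 t=2:+1/17280 = 1/20160
⇒ 3j(5 3 6; -3 2 1)² = 64/3003, sgn -1
4πI² = N·(3j₀)²·(3jₘ)² = 448/1287
I = +1·√(0.348096/4π) = 0.16643505

0.166435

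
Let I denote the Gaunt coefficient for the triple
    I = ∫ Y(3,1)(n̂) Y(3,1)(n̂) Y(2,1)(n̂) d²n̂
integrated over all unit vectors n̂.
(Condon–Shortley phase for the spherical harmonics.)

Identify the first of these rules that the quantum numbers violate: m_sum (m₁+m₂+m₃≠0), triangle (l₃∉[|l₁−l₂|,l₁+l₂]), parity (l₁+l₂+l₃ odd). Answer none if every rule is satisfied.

Σmᵢ = 3  ✗
l₃∈[|l₁−l₂|,l₁+l₂]=[0,6], have l₃=2
Σlᵢ = 8 ⇒ even

m_sum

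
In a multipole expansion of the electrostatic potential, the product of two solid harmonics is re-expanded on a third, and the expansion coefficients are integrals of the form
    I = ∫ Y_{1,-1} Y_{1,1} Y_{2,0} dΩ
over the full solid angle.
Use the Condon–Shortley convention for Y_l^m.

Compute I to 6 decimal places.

0.126157

Checks pass: Σm=0; 4 even; l₃=2∈[0,2].
(2·1+1)(2·1+1)(2·2+1) = 45
Δ: 0! 2! 2! / 5! → 1/30
sum: t=0:+1/1 = 1/1
3j²(1 1 2; 0 0 0) = Δ·Π!·Σ² = 2/15  (sign +1)
sum: t=0:+1/4 = 1/4
3j²(1 1 2; -1 1 0) = Δ·Π!·Σ² = 1/30  (sign +1)
combine: 4πI² = 45·2/15·1/30 = 1/5
take √, sign +1: I = 0.12615663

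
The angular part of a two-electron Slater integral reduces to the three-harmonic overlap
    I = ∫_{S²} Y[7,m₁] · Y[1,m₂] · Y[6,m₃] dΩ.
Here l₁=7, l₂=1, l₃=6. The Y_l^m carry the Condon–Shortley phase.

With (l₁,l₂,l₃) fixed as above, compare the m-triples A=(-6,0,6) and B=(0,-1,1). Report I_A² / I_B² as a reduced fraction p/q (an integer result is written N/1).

Same 7,1,6: normalisation and zero-m 3j drop out of the ratio.
A: Δ: 2! 12! 0! / 15! → 1/1365; sum: t=1:−1/479001600 = -1/479001600; 3j²(7 1 6; -6 0 6) = Δ·Π!·Σ² = 1/105  (sign -1)
B: Δ: 2! 12! 0! / 15! → 1/1365; sum: t=0:+1/1209600 = 1/1209600; 3j²(7 1 6; 0 -1 1) = Δ·Π!·Σ² = 1/65  (sign -1)
I_A²/I_B² = (1/105)/(1/65) = 13/21

13/21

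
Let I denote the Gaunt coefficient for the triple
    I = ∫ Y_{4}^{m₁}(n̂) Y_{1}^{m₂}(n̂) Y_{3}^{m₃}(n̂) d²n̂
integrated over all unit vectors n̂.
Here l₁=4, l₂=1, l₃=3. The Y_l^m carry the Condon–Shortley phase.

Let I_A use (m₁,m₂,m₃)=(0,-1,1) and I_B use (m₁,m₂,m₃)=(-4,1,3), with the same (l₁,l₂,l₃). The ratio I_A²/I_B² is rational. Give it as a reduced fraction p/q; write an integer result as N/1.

l's match ⇒ only the (l;m) 3-j factors differ between A and B.
A: triangle coeff Δ(4,1,3) = 1/252; Σ_t [0,0]: t=0:+1/96 = 1/96; (3j)²=1/42 [(4 1 3; 0 -1 1)], sign=+1
B: triangle coeff Δ(4,1,3) = 1/252; Σ_t [2,2]: t=2:+1/1440 = 1/1440; (3j)²=1/9 [(4 1 3; -4 1 3)], sign=+1
I_A²/I_B² = (1/42)/(1/9) = 3/14

3/14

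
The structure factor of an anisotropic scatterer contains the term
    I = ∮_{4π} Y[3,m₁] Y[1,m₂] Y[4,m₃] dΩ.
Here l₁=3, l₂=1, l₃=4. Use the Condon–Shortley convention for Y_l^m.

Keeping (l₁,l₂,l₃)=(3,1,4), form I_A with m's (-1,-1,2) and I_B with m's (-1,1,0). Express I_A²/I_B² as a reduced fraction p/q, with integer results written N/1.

5/2

Shared (l₁,l₂,l₃)=(3,1,4): N and (l;000)² cancel in I_A²/I_B².
A: Δ = 0!·6!·2!/9! = 1/252; Racah Σ t=0..0: t=0:+1/96 = 1/96; ⇒ 3j(3 1 4; -1 -1 2)² = 5/84, sgn +1
B: Δ = 0!·6!·2!/9! = 1/252; Racah Σ t=0..0: t=0:+1/96 = 1/96; ⇒ 3j(3 1 4; -1 1 0)² = 1/42, sgn +1
I_A²/I_B² = (5/84)/(1/42) = 5/2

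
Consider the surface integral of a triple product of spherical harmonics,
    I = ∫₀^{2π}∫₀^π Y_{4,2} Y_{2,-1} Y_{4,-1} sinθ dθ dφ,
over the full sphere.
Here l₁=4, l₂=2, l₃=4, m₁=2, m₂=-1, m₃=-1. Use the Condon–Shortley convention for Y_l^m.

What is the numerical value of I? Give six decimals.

0.127700

Checks pass: Σm=0; 10 even; l₃=4∈[2,6].
(2·4+1)(2·2+1)(2·4+1) = 405
Δ: 2! 6! 2! / 11! → 1/13860
sum: t=0:+1/192 t=1:−1/36 t=2:+1/192 = -5/288
3j²(4 2 4; 0 0 0) = Δ·Π!·Σ² = 20/693  (sign -1)
sum: t=0:+1/96 t=1:−1/240 = 1/160
3j²(4 2 4; 2 -1 -1) = Δ·Π!·Σ² = 27/1540  (sign -1)
combine: 4πI² = 405·20/693·27/1540 = 1215/5929
take √, sign +1: I = 0.12770047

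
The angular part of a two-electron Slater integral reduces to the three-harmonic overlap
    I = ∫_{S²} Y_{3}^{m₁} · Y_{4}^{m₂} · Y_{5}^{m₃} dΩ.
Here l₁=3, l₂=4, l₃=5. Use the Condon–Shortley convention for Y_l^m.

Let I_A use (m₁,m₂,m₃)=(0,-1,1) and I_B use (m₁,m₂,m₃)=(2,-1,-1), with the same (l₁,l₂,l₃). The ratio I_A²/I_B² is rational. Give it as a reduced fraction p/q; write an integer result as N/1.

Shared (l₁,l₂,l₃)=(3,4,5): N and (l;000)² cancel in I_A²/I_B².
A: Δ = 2!·4!·6!/13! = 1/180180; Racah Σ t=0..2: t=0:+1/432 t=1:−1/192 t=2:+1/1440 = -19/8640; ⇒ 3j(3 4 5; 0 -1 1)² = 361/30030, sgn -1
B: Δ = 2!·4!·6!/13! = 1/180180; Racah Σ t=0..1: t=0:+1/432 t=1:−1/1152 = 5/3456; ⇒ 3j(3 4 5; 2 -1 -1)² = 625/36036, sgn +1
I_A²/I_B² = (361/30030)/(625/36036) = 2166/3125

2166/3125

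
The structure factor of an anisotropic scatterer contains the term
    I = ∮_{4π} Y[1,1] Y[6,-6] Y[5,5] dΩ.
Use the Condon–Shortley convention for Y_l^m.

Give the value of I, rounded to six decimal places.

0.331940

Rules hold: Σm=0, L=12 even, 5≤5≤7.
N = 3·13·11 = 429
Δ = 2!·0!·10!/13! = 1/858
Racah Σ t=1..1: t=1:−1/14400 = -1/14400
⇒ 3j(1 6 5; 0 0 0)² = 6/143, sgn +1
Racah Σ t=0..0: t=0:+1/7257600 = 1/7257600
⇒ 3j(1 6 5; 1 -6 5)² = 1/13, sgn +1
4πI² = N·(3j₀)²·(3jₘ)² = 18/13
I = +1·√(1.38462/4π) = 0.33194004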